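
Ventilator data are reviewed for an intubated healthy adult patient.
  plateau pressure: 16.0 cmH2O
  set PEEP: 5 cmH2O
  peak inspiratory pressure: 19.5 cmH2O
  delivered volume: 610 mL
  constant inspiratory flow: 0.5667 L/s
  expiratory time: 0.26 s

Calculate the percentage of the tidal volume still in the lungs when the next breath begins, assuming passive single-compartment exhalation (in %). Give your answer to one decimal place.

R = (PIP − Pplat)/V̇ = (19.5 − 16.0) / 0.5667 = 3.5/0.5667 = 6.176 cmH2O·s/L.
C = Vt/(Pplat − PEEP) = 610.0 / (16.0 − 5) = 610.0/11.0 = 55.455 mL/cmH2O.
τ = R × C = 6.176 × 0.05546 L/cmH2O = 0.3425 s.
Fraction remaining at end-expiration = e^(−Te/τ) = e^(−0.26/0.3425) = 0.4681 → 46.81%.

46.8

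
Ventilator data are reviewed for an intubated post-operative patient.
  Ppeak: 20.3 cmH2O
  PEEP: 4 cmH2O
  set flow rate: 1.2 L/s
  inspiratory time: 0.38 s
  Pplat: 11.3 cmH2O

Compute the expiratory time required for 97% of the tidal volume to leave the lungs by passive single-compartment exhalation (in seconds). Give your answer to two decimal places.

Vt = flow × Ti = 1.2 L/s × 0.38 s × 1000 mL/L = 456.0 mL.
R = (PIP − Pplat)/V̇ = (20.3 − 11.3) / 1.2 = 9.0/1.2 = 7.5 cmH2O·s/L.
C = Vt/(Pplat − PEEP) = 456.0 / (11.3 − 4) = 456.0/7.3 = 62.466 mL/cmH2O.
τ = R × C = 7.5 × 0.06247 L/cmH2O = 0.4685 s.
t = −τ·ln(1 − 0.97) = −0.4685·ln(0.03) = 1.643 s.

1.64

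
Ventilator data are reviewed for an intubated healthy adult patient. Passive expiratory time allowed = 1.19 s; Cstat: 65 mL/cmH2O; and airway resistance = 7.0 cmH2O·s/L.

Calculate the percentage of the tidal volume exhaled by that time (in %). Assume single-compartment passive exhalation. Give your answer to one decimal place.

τ = R × C = 7.0 × 65 mL/cmH2O = 7.0 × 0.065 L/cmH2O = 0.455 s.
Passive exhalation: V(t)/V₀ = e^(−t/τ) = e^(−1.19/0.455) = 0.07314.
Fraction exhaled = 1 − 0.07314 = 0.9269 → 92.69%.

92.7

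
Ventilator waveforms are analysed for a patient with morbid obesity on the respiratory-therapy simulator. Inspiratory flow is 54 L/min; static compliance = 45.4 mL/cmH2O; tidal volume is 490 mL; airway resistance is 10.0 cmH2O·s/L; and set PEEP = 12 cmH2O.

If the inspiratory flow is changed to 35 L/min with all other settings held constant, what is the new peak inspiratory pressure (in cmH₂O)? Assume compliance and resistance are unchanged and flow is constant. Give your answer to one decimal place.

28.6

Flow: 54 L/min ÷ 60 = 0.9 L/s.
New flow: 35 L/min ÷ 60 = 0.5833 L/s.
PIP = Vt/C + R·V̇ + PEEP (constant-flow equation of motion).
Only the resistive term changes: ΔPIP = R × ΔV̇ = 10.0 × (0.5833 − 0.9) = 10.0 × -0.3167 = -3.167 cmH2O.
Original PIP = 490/45.4 + 10.0×0.9 + 12 = 31.793 cmH2O; new PIP = 31.793 + (-3.167) = 28.626 cmH2O.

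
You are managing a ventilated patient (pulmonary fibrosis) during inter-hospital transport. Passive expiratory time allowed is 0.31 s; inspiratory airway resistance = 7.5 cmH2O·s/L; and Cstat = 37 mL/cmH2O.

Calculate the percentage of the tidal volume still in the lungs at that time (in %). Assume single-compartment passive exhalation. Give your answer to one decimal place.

32.7

τ = R × C = 7.5 × 37 mL/cmH2O = 7.5 × 0.037 L/cmH2O = 0.2775 s.
Passive exhalation: V(t)/V₀ = e^(−t/τ) = e^(−0.31/0.2775) = 0.3272.
Fraction remaining = 0.3272 → 32.72%.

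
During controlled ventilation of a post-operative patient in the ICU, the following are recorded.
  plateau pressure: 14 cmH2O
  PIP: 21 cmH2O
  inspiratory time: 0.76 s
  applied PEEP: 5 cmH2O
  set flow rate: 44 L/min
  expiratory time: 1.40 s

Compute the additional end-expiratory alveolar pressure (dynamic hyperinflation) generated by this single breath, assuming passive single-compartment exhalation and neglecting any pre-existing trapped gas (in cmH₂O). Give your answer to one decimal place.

Flow: 44 L/min ÷ 60 = 0.7333 L/s.
Vt = flow × Ti = 0.7333 L/s × 0.76 s × 1000 mL/L = 557.31 mL.
R = (PIP − Pplat)/V̇ = (21 − 14) / 0.7333 = 7.0/0.7333 = 9.546 cmH2O·s/L.
C = Vt/(Pplat − PEEP) = 557.31 / (14 − 5) = 557.31/9.0 = 61.923 mL/cmH2O.
τ = R × C = 9.546 × 0.06192 L/cmH2O = 0.5911 s.
Fraction remaining = e^(−Te/τ) = e^(−1.40/0.5911) = 0.09362; trapped volume = 557.31 × 0.09362 = 52.175 mL.
Additional alveolar pressure from trapping ≈ V_trapped / C = 52.175 / 61.923 = 0.8426 cmH2O.

0.8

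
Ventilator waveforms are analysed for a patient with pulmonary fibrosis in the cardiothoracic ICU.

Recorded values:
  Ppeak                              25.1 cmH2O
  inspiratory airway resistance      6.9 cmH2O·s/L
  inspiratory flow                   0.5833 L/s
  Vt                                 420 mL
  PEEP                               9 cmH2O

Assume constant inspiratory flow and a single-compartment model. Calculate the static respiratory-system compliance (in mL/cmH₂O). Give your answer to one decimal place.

34.8

Equation of motion (constant flow): PIP = Vt/C + R·V̇ + PEEP.
Vt/C = PIP − R·V̇ − PEEP = 25.1 − 6.9×0.5833 − 9 = 25.1 − 4.025 − 9 = 12.075 cmH2O.
C = Vt / 12.075 = 420 / 12.075 = 34.783 mL/cmH2O.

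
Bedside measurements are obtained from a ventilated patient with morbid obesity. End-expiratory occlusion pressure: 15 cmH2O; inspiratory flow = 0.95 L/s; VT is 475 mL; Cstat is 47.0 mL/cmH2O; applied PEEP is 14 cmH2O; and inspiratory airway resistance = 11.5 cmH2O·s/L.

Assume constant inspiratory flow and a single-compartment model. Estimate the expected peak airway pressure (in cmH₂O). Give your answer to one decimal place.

Total PEEP = 15 cmH2O (set 14 + intrinsic 1); this is the baseline alveolar pressure.
Equation of motion (constant flow): PIP = Vt/C + R·V̇ + PEEP.
PIP = 475/47.0 + 11.5×0.95 + 15 = 10.106 + 10.925 + 15 = 36.031 cmH2O.

36.0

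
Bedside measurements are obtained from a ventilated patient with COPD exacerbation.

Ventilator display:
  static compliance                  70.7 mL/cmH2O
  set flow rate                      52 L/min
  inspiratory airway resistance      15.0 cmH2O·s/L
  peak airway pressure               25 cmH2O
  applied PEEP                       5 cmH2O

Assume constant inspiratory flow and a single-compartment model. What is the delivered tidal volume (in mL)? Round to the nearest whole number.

495

Flow: 52 L/min ÷ 60 = 0.8667 L/s.
Equation of motion (constant flow): PIP = Vt/C + R·V̇ + PEEP.
Vt/C = PIP − R·V̇ − PEEP = 25 − 13.001 − 5 = 6.999 cmH2O.
Vt = C × 6.999 = 70.7 × 6.999 = 494.83 mL.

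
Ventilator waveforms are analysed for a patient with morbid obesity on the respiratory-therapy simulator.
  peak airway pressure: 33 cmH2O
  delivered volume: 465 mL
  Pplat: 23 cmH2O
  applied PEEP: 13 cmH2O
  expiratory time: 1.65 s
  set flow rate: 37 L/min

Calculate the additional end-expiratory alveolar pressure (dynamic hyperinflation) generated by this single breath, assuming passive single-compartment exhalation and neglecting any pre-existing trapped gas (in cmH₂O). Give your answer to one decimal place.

1.1

Flow: 37 L/min ÷ 60 = 0.6167 L/s.
R = (PIP − Pplat)/V̇ = (33 − 23) / 0.6167 = 10.0/0.6167 = 16.215 cmH2O·s/L.
C = Vt/(Pplat − PEEP) = 465.0 / (23 − 13) = 465.0/10.0 = 46.5 mL/cmH2O.
τ = R × C = 16.215 × 0.0465 L/cmH2O = 0.754 s.
Fraction remaining = e^(−Te/τ) = e^(−1.65/0.754) = 0.1121; trapped volume = 465.0 × 0.1121 = 52.127 mL.
Additional alveolar pressure from trapping ≈ V_trapped / C = 52.127 / 46.5 = 1.121 cmH2O.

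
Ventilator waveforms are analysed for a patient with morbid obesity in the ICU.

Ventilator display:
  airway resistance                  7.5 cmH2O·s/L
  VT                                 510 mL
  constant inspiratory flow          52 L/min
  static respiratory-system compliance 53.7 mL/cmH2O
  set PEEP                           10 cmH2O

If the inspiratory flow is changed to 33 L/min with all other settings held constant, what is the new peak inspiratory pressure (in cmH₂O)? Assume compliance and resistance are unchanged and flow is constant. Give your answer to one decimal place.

23.6

Flow: 52 L/min ÷ 60 = 0.8667 L/s.
New flow: 33 L/min ÷ 60 = 0.55 L/s.
PIP = Vt/C + R·V̇ + PEEP (constant-flow equation of motion).
Only the resistive term changes: ΔPIP = R × ΔV̇ = 7.5 × (0.55 − 0.8667) = 7.5 × -0.3167 = -2.375 cmH2O.
Original PIP = 510/53.7 + 7.5×0.8667 + 10 = 25.997 cmH2O; new PIP = 25.997 + (-2.375) = 23.622 cmH2O.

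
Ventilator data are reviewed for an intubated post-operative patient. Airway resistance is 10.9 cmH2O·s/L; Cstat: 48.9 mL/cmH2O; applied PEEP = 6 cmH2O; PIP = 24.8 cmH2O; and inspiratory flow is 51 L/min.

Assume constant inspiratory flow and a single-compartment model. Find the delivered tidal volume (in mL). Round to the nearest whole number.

Flow: 51 L/min ÷ 60 = 0.85 L/s.
Equation of motion (constant flow): PIP = Vt/C + R·V̇ + PEEP.
Vt/C = PIP − R·V̇ − PEEP = 24.8 − 9.265 − 6 = 9.535 cmH2O.
Vt = C × 9.535 = 48.9 × 9.535 = 466.26 mL.

466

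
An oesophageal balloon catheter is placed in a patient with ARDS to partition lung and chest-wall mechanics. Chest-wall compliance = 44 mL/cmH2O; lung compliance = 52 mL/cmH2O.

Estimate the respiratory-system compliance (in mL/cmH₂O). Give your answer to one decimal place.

23.8

Lung and chest wall are elastances in series: 1/Crs = 1/CL + 1/Ccw.
1/Crs = 1/52 + 1/44 = 0.04196.
Crs = 23.832 mL/cmH2O.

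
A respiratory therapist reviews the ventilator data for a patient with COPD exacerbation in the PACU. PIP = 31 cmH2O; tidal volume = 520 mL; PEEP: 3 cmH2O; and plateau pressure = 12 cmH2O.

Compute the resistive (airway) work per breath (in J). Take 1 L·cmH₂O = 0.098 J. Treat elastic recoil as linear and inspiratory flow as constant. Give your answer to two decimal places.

With constant inspiratory flow the resistive pressure is constant at PIP − Pplat = 31 − 12 = 19.0 cmH2O, so resistive work = 19.0 × 0.520 = 9.88 L·cmH2O.
× 0.098 J/(L·cmH2O) → 0.9682 J.

0.97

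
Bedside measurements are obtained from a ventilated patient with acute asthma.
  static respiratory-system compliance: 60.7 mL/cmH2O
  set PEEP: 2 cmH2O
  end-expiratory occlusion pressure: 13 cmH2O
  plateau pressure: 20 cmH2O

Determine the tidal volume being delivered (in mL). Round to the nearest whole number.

End-expiratory occlusion gives total PEEP = 13 cmH2O (intrinsic PEEP = 13 − 2 = 11). Use total PEEP for the elastic gradient.
Vt = Cstat × (Pplat − PEEPtotal) = 60.7 × (20 − 13) = 60.7 × 7.0 = 424.9 mL.

425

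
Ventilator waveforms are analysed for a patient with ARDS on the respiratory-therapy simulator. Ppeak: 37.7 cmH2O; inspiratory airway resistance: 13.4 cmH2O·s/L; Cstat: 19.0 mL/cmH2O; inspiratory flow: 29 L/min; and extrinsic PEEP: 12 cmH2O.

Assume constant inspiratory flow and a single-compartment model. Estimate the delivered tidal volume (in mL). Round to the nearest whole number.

Flow: 29 L/min ÷ 60 = 0.4833 L/s.
Equation of motion (constant flow): PIP = Vt/C + R·V̇ + PEEP.
Vt/C = PIP − R·V̇ − PEEP = 37.7 − 6.476 − 12 = 19.224 cmH2O.
Vt = C × 19.224 = 19.0 × 19.224 = 365.26 mL.

365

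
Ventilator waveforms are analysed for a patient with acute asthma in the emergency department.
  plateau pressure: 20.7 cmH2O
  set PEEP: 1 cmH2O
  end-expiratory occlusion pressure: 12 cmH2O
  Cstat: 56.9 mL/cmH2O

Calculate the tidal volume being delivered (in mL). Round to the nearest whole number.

End-expiratory occlusion gives total PEEP = 12 cmH2O (intrinsic PEEP = 12 − 1 = 11). Use total PEEP for the elastic gradient.
Vt = Cstat × (Pplat − PEEPtotal) = 56.9 × (20.7 − 12) = 56.9 × 8.7 = 495.03 mL.

495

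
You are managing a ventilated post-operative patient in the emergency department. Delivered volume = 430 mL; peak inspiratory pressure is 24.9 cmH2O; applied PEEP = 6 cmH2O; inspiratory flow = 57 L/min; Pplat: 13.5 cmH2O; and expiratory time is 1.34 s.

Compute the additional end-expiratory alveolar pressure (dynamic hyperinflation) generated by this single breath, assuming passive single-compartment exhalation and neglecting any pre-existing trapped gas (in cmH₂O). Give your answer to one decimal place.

1.1

Flow: 57 L/min ÷ 60 = 0.95 L/s.
R = (PIP − Pplat)/V̇ = (24.9 − 13.5) / 0.95 = 11.4/0.95 = 12.0 cmH2O·s/L.
C = Vt/(Pplat − PEEP) = 430.0 / (13.5 − 6) = 430.0/7.5 = 57.333 mL/cmH2O.
τ = R × C = 12.0 × 0.05733 L/cmH2O = 0.688 s.
Fraction remaining = e^(−Te/τ) = e^(−1.34/0.688) = 0.1426; trapped volume = 430.0 × 0.1426 = 61.318 mL.
Additional alveolar pressure from trapping ≈ V_trapped / C = 61.318 / 57.333 = 1.07 cmH2O.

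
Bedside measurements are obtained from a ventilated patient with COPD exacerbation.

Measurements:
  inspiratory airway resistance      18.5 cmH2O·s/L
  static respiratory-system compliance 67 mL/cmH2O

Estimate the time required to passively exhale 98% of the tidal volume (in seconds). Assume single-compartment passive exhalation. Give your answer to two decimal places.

4.85

τ = R × C = 18.5 × 67 mL/cmH2O = 18.5 × 0.067 L/cmH2O = 1.24 s.
Exhaled fraction f = 1 − e^(−t/τ) → t = −τ·ln(1 − f) = −1.24·ln(0.02) = 4.851 s.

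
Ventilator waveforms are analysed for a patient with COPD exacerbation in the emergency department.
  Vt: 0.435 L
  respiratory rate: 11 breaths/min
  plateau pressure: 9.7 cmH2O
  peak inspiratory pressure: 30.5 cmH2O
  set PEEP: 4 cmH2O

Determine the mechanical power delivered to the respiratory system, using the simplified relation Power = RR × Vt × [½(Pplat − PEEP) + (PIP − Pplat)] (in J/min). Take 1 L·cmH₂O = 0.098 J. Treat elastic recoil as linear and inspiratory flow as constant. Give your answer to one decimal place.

11.1

Per-breath work = Vt × [½(Pplat−PEEP) + (PIP−Pplat)] = 0.435 × [0.5×5.7 + 20.8] = 0.435 × 23.65 = 10.288 L·cmH2O.
Power = 11 × 10.288 = 113.17 L·cmH2O/min.
× 0.098 J/(L·cmH2O) → 11.091 J/min.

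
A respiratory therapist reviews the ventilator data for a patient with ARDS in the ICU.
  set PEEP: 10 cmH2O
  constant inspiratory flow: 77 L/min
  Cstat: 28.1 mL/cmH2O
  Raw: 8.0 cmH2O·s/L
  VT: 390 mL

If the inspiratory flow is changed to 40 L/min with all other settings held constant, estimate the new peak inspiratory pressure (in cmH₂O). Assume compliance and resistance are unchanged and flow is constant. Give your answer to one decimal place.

Flow: 77 L/min ÷ 60 = 1.2833 L/s.
New flow: 40 L/min ÷ 60 = 0.6667 L/s.
PIP = Vt/C + R·V̇ + PEEP (constant-flow equation of motion).
Only the resistive term changes: ΔPIP = R × ΔV̇ = 8.0 × (0.6667 − 1.2833) = 8.0 × -0.6166 = -4.933 cmH2O.
Original PIP = 390/28.1 + 8.0×1.2833 + 10 = 34.145 cmH2O; new PIP = 34.145 + (-4.933) = 29.212 cmH2O.

29.2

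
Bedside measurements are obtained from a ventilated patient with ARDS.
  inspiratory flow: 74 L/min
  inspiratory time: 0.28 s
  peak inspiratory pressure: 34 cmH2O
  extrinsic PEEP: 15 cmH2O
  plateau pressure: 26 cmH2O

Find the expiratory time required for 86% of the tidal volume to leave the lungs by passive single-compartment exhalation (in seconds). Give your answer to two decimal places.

0.40

Flow: 74 L/min ÷ 60 = 1.2333 L/s.
Vt = flow × Ti = 1.2333 L/s × 0.28 s × 1000 mL/L = 345.32 mL.
R = (PIP − Pplat)/V̇ = (34 − 26) / 1.2333 = 8.0/1.2333 = 6.487 cmH2O·s/L.
C = Vt/(Pplat − PEEP) = 345.32 / (26 − 15) = 345.32/11.0 = 31.393 mL/cmH2O.
τ = R × C = 6.487 × 0.03139 L/cmH2O = 0.2036 s.
t = −τ·ln(1 − 0.86) = −0.2036·ln(0.14) = 0.4003 s.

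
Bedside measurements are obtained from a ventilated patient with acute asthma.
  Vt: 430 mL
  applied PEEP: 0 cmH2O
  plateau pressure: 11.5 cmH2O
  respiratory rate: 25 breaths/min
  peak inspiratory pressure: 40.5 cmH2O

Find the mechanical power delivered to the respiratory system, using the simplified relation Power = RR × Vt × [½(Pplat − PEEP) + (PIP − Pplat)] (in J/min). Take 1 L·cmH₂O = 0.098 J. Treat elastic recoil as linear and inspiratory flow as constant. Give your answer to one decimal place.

Per-breath work = Vt × [½(Pplat−PEEP) + (PIP−Pplat)] = 0.430 × [0.5×11.5 + 29.0] = 0.430 × 34.75 = 14.943 L·cmH2O.
Power = 25 × 14.943 = 373.58 L·cmH2O/min.
× 0.098 J/(L·cmH2O) → 36.611 J/min.

36.6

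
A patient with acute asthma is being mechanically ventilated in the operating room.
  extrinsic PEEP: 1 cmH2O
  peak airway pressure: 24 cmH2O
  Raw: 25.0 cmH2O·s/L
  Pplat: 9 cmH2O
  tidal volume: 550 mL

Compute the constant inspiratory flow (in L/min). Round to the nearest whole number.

flow = (PIP − Pplat) / Raw = (24 − 9) / 25.0 = 0.6 L/s × 60 = 36.0 L/min.

36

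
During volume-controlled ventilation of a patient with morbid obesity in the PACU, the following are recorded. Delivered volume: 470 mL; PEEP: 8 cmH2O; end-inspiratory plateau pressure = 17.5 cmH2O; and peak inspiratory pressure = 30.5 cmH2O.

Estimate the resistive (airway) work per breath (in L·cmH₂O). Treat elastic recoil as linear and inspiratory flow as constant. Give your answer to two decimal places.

6.11

With constant inspiratory flow the resistive pressure is constant at PIP − Pplat = 30.5 − 17.5 = 13.0 cmH2O, so resistive work = 13.0 × 0.470 = 6.11 L·cmH2O.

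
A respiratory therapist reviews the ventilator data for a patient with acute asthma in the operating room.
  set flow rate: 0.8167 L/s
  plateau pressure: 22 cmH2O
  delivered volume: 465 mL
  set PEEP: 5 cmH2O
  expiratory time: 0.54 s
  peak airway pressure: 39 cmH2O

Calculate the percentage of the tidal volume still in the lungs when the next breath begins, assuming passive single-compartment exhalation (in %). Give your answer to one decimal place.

R = (PIP − Pplat)/V̇ = (39 − 22) / 0.8167 = 17.0/0.8167 = 20.815 cmH2O·s/L.
C = Vt/(Pplat − PEEP) = 465.0 / (22 − 5) = 465.0/17.0 = 27.353 mL/cmH2O.
τ = R × C = 20.815 × 0.02735 L/cmH2O = 0.5693 s.
Fraction remaining at end-expiration = e^(−Te/τ) = e^(−0.54/0.5693) = 0.3873 → 38.73%.

38.7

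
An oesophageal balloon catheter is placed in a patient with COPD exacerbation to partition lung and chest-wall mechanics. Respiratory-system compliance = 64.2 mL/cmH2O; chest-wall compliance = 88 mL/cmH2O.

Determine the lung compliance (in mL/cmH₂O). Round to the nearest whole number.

1/CL = 1/Crs − 1/Ccw.
1/CL = 1/64.2 − 1/88 = 0.004213.
CL = 237.36 mL/cmH2O.

237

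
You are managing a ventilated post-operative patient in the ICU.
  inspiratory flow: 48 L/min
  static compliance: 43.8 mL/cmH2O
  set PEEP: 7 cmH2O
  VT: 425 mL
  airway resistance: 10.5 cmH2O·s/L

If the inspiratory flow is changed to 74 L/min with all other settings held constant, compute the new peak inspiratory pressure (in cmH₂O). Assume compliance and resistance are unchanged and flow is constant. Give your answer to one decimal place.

29.7

Flow: 48 L/min ÷ 60 = 0.8 L/s.
New flow: 74 L/min ÷ 60 = 1.2333 L/s.
PIP = Vt/C + R·V̇ + PEEP (constant-flow equation of motion).
Only the resistive term changes: ΔPIP = R × ΔV̇ = 10.5 × (1.2333 − 0.8) = 10.5 × 0.4333 = 4.55 cmH2O.
Original PIP = 425/43.8 + 10.5×0.8 + 7 = 25.103 cmH2O; new PIP = 25.103 + (4.55) = 29.653 cmH2O.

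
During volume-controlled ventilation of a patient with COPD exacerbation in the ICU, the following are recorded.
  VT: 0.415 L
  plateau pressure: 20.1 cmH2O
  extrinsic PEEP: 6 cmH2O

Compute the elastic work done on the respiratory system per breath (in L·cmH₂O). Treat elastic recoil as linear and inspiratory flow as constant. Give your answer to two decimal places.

2.93

Elastic work ≈ ½ × (Pplat − PEEP) × Vt = 0.5 × (20.1 − 6) × 0.415 L = 0.5 × 14.1 × 0.415 = 2.926 L·cmH2O.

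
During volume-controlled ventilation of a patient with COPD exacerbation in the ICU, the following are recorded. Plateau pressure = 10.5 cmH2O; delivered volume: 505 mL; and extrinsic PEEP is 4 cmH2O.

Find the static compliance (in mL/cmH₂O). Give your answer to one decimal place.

77.7

Cstat = Vt / (Pplat − PEEP) = 505 / (10.5 − 4) = 505 / 6.5 = 77.692 mL/cmH2O.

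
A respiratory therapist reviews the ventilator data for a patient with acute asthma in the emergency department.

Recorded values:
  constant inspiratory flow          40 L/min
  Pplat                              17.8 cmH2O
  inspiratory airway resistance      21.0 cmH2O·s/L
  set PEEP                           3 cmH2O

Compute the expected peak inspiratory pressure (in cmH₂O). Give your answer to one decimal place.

Flow: 40 L/min ÷ 60 = 0.6667 L/s.
PIP = Pplat + Raw × flow = 17.8 + 21.0 × 0.6667 = 17.8 + 14.001 = 31.801 cmH2O.

31.8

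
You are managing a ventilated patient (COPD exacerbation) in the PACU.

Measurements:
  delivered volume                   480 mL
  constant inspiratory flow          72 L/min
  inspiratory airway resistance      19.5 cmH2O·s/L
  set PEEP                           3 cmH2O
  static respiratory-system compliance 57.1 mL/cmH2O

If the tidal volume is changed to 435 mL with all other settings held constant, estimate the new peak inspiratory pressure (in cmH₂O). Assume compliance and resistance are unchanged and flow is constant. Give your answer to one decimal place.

Flow: 72 L/min ÷ 60 = 1.2 L/s.
PIP = Vt/C + R·V̇ + PEEP (constant-flow equation of motion).
Only the elastic term changes: ΔPIP = ΔVt / C = (435 − 480) / 57.1 = -0.7881 cmH2O.
Original PIP = 480/57.1 + 19.5×1.2 + 3 = 34.806 cmH2O; new PIP = 34.806 + (-0.7881) = 34.018 cmH2O.

34.0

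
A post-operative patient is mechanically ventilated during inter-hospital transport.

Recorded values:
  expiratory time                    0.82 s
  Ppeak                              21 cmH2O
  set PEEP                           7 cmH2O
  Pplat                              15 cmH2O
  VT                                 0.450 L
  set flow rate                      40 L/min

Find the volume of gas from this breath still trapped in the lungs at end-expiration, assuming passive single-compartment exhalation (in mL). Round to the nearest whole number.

89

Flow: 40 L/min ÷ 60 = 0.6667 L/s.
R = (PIP − Pplat)/V̇ = (21 − 15) / 0.6667 = 6.0/0.6667 = 9.0 cmH2O·s/L.
C = Vt/(Pplat − PEEP) = 450.0 / (15 − 7) = 450.0/8.0 = 56.25 mL/cmH2O.
τ = R × C = 9.0 × 0.05625 L/cmH2O = 0.5063 s.
Fraction remaining = e^(−Te/τ) = e^(−0.82/0.5063) = 0.198.
Trapped volume = 450.0 × 0.198 = 89.1 mL.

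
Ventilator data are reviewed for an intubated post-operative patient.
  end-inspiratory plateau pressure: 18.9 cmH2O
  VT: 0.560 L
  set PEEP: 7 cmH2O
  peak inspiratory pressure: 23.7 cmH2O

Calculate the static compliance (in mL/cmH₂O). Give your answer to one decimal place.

47.1

Cstat = Vt / (Pplat − PEEP) = 560 / (18.9 − 7) = 560 / 11.9 = 47.059 mL/cmH2O.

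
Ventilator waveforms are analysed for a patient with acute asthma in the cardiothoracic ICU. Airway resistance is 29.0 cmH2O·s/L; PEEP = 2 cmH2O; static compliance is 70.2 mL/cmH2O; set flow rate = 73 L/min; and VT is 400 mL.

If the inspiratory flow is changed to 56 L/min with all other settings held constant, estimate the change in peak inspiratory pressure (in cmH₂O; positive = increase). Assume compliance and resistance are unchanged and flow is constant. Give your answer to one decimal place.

Flow: 73 L/min ÷ 60 = 1.2167 L/s.
New flow: 56 L/min ÷ 60 = 0.9333 L/s.
PIP = Vt/C + R·V̇ + PEEP (constant-flow equation of motion).
Only the resistive term changes: ΔPIP = R × ΔV̇ = 29.0 × (0.9333 − 1.2167) = 29.0 × -0.2834 = -8.219 cmH2O.

-8.2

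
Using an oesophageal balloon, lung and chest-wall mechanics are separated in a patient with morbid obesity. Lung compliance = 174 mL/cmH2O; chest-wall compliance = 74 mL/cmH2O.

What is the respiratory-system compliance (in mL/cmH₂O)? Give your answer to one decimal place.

Lung and chest wall are elastances in series: 1/Crs = 1/CL + 1/Ccw.
1/Crs = 1/174 + 1/74 = 0.01926.
Crs = 51.921 mL/cmH2O.

51.9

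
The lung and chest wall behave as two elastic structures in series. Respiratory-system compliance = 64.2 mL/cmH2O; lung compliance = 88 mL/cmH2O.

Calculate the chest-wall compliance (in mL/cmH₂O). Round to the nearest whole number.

1/Ccw = 1/Crs − 1/CL.
1/Ccw = 1/64.2 − 1/88 = 0.004213.
Ccw = 237.36 mL/cmH2O.

237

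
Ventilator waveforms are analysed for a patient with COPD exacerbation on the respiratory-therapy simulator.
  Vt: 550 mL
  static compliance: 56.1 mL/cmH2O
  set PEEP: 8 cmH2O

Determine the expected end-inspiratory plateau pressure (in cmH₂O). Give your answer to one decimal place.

Pplat = PEEP + Vt / Cstat = 8 + 550 / 56.1 = 8 + 9.804 = 17.804 cmH2O.

17.8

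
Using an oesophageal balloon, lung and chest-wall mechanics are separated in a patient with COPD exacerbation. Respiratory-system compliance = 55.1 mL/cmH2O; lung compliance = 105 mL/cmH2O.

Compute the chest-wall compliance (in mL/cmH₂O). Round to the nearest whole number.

116

1/Ccw = 1/Crs − 1/CL.
1/Ccw = 1/55.1 − 1/105 = 0.008625.
Ccw = 115.94 mL/cmH2O.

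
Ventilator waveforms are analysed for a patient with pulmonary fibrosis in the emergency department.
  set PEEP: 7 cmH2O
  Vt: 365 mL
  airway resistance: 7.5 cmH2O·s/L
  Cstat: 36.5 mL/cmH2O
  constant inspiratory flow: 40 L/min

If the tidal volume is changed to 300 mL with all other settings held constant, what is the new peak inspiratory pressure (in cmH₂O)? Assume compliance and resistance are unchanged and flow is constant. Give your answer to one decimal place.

Flow: 40 L/min ÷ 60 = 0.6667 L/s.
PIP = Vt/C + R·V̇ + PEEP (constant-flow equation of motion).
Only the elastic term changes: ΔPIP = ΔVt / C = (300 − 365) / 36.5 = -1.781 cmH2O.
Original PIP = 365/36.5 + 7.5×0.6667 + 7 = 22.0 cmH2O; new PIP = 22.0 + (-1.781) = 20.219 cmH2O.

20.2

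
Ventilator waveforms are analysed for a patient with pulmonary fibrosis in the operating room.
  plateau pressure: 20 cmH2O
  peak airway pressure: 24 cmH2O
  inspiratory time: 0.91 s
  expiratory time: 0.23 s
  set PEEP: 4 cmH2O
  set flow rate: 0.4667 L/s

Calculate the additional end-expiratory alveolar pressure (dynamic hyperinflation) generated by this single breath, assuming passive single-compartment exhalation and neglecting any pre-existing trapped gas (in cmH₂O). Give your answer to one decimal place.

Vt = flow × Ti = 0.4667 L/s × 0.91 s × 1000 mL/L = 424.7 mL.
R = (PIP − Pplat)/V̇ = (24 − 20) / 0.4667 = 4.0/0.4667 = 8.571 cmH2O·s/L.
C = Vt/(Pplat − PEEP) = 424.7 / (20 − 4) = 424.7/16.0 = 26.544 mL/cmH2O.
τ = R × C = 8.571 × 0.02654 L/cmH2O = 0.2275 s.
Fraction remaining = e^(−Te/τ) = e^(−0.23/0.2275) = 0.3639; trapped volume = 424.7 × 0.3639 = 154.55 mL.
Additional alveolar pressure from trapping ≈ V_trapped / C = 154.55 / 26.544 = 5.822 cmH2O.

5.8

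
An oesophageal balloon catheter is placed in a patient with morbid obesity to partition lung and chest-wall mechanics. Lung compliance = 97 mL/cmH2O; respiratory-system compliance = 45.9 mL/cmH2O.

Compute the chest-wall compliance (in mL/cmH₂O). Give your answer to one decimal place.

87.1

1/Ccw = 1/Crs − 1/CL.
1/Ccw = 1/45.9 − 1/97 = 0.01148.
Ccw = 87.108 mL/cmH2O.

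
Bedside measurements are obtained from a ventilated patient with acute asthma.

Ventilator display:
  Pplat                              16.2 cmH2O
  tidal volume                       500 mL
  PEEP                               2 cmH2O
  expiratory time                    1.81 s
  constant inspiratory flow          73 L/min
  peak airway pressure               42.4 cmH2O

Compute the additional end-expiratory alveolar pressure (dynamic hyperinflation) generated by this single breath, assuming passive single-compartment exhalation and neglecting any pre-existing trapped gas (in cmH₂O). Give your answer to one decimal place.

1.3

Flow: 73 L/min ÷ 60 = 1.2167 L/s.
R = (PIP − Pplat)/V̇ = (42.4 − 16.2) / 1.2167 = 26.2/1.2167 = 21.534 cmH2O·s/L.
C = Vt/(Pplat − PEEP) = 500.0 / (16.2 − 2) = 500.0/14.2 = 35.211 mL/cmH2O.
τ = R × C = 21.534 × 0.03521 L/cmH2O = 0.7582 s.
Fraction remaining = e^(−Te/τ) = e^(−1.81/0.7582) = 0.09188; trapped volume = 500.0 × 0.09188 = 45.94 mL.
Additional alveolar pressure from trapping ≈ V_trapped / C = 45.94 / 35.211 = 1.305 cmH2O.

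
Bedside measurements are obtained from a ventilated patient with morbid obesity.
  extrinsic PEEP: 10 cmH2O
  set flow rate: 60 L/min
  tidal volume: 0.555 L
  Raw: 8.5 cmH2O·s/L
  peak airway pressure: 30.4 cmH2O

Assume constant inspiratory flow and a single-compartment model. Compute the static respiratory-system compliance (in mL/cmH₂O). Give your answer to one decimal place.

Flow: 60 L/min ÷ 60 = 1 L/s.
Equation of motion (constant flow): PIP = Vt/C + R·V̇ + PEEP.
Vt/C = PIP − R·V̇ − PEEP = 30.4 − 8.5×1 − 10 = 30.4 − 8.5 − 10 = 11.9 cmH2O.
C = Vt / 11.9 = 555 / 11.9 = 46.639 mL/cmH2O.

46.6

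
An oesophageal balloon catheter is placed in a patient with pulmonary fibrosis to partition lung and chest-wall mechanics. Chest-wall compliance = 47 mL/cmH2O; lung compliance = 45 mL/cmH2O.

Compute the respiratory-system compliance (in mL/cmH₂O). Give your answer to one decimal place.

Lung and chest wall are elastances in series: 1/Crs = 1/CL + 1/Ccw.
1/Crs = 1/45 + 1/47 = 0.0435.
Crs = 22.989 mL/cmH2O.

23.0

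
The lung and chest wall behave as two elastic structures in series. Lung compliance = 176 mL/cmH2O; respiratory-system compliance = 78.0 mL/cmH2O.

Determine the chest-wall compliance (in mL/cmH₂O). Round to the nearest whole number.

1/Ccw = 1/Crs − 1/CL.
1/Ccw = 1/78.0 − 1/176 = 0.007139.
Ccw = 140.08 mL/cmH2O.

140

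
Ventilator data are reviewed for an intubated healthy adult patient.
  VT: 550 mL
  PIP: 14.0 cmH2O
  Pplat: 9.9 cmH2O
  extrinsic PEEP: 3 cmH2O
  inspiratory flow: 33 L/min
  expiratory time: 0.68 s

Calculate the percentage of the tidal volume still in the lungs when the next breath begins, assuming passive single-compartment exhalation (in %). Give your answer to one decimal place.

Flow: 33 L/min ÷ 60 = 0.55 L/s.
R = (PIP − Pplat)/V̇ = (14.0 − 9.9) / 0.55 = 4.1/0.55 = 7.455 cmH2O·s/L.
C = Vt/(Pplat − PEEP) = 550.0 / (9.9 − 3) = 550.0/6.9 = 79.71 mL/cmH2O.
τ = R × C = 7.455 × 0.07971 L/cmH2O = 0.5942 s.
Fraction remaining at end-expiration = e^(−Te/τ) = e^(−0.68/0.5942) = 0.3184 → 31.84%.

31.8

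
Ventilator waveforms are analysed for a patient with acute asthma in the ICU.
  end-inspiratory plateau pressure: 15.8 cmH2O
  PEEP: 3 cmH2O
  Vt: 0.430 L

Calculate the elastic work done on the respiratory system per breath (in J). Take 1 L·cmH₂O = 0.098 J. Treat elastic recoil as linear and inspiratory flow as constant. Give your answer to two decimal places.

Elastic work ≈ ½ × (Pplat − PEEP) × Vt = 0.5 × (15.8 − 3) × 0.430 L = 0.5 × 12.8 × 0.430 = 2.752 L·cmH2O.
× 0.098 J/(L·cmH2O) → 0.2697 J.

0.27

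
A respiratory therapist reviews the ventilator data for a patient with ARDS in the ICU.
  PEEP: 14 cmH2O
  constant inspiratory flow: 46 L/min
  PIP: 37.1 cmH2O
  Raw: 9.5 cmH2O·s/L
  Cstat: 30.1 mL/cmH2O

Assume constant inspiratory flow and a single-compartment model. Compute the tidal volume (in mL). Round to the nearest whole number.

476

Flow: 46 L/min ÷ 60 = 0.7667 L/s.
Equation of motion (constant flow): PIP = Vt/C + R·V̇ + PEEP.
Vt/C = PIP − R·V̇ − PEEP = 37.1 − 7.284 − 14 = 15.816 cmH2O.
Vt = C × 15.816 = 30.1 × 15.816 = 476.06 mL.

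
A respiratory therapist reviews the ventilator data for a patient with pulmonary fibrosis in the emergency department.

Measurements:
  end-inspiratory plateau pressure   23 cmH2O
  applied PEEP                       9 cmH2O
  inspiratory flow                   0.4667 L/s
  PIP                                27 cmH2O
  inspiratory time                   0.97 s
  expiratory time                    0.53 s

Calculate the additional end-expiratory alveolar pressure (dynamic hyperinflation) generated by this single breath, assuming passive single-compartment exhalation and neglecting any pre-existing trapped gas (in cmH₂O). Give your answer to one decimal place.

Vt = flow × Ti = 0.4667 L/s × 0.97 s × 1000 mL/L = 452.7 mL.
R = (PIP − Pplat)/V̇ = (27 − 23) / 0.4667 = 4.0/0.4667 = 8.571 cmH2O·s/L.
C = Vt/(Pplat − PEEP) = 452.7 / (23 − 9) = 452.7/14.0 = 32.336 mL/cmH2O.
τ = R × C = 8.571 × 0.03234 L/cmH2O = 0.2772 s.
Fraction remaining = e^(−Te/τ) = e^(−0.53/0.2772) = 0.1478; trapped volume = 452.7 × 0.1478 = 66.909 mL.
Additional alveolar pressure from trapping ≈ V_trapped / C = 66.909 / 32.336 = 2.069 cmH2O.

2.1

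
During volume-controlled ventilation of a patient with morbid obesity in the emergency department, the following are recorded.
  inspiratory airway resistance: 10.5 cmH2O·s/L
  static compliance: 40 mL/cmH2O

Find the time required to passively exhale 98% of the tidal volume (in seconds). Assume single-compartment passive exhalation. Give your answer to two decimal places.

1.64

τ = R × C = 10.5 × 40 mL/cmH2O = 10.5 × 0.040 L/cmH2O = 0.42 s.
Exhaled fraction f = 1 − e^(−t/τ) → t = −τ·ln(1 − f) = −0.42·ln(0.02) = 1.643 s.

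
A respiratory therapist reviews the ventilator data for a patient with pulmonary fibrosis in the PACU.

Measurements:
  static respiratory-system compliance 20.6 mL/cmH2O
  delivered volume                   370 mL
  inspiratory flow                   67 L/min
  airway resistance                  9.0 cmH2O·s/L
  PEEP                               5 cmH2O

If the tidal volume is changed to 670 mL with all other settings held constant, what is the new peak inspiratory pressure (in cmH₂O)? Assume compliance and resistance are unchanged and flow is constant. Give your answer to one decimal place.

47.6

Flow: 67 L/min ÷ 60 = 1.1167 L/s.
PIP = Vt/C + R·V̇ + PEEP (constant-flow equation of motion).
Only the elastic term changes: ΔPIP = ΔVt / C = (670 − 370) / 20.6 = 14.563 cmH2O.
Original PIP = 370/20.6 + 9.0×1.1167 + 5 = 33.011 cmH2O; new PIP = 33.011 + (14.563) = 47.574 cmH2O.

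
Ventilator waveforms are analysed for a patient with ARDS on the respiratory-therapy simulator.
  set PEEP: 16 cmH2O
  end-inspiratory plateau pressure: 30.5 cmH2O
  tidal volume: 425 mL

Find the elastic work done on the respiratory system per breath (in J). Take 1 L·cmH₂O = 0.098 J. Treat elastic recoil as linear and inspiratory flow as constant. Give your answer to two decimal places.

0.30

Elastic work ≈ ½ × (Pplat − PEEP) × Vt = 0.5 × (30.5 − 16) × 0.425 L = 0.5 × 14.5 × 0.425 = 3.081 L·cmH2O.
× 0.098 J/(L·cmH2O) → 0.3019 J.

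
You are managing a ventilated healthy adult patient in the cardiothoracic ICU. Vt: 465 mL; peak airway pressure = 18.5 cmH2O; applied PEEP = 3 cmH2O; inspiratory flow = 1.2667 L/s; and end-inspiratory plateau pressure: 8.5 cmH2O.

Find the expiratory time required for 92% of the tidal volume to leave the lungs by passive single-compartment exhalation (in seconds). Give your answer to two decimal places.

1.69

R = (PIP − Pplat)/V̇ = (18.5 − 8.5) / 1.2667 = 10.0/1.2667 = 7.895 cmH2O·s/L.
C = Vt/(Pplat − PEEP) = 465.0 / (8.5 − 3) = 465.0/5.5 = 84.545 mL/cmH2O.
τ = R × C = 7.895 × 0.08455 L/cmH2O = 0.6675 s.
t = −τ·ln(1 − 0.92) = −0.6675·ln(0.08) = 1.686 s.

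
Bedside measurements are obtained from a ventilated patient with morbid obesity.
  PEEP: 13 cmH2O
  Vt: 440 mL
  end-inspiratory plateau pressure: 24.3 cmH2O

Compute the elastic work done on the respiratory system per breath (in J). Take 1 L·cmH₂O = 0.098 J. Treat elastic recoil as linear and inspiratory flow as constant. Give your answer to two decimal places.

Elastic work ≈ ½ × (Pplat − PEEP) × Vt = 0.5 × (24.3 − 13) × 0.440 L = 0.5 × 11.3 × 0.440 = 2.486 L·cmH2O.
× 0.098 J/(L·cmH2O) → 0.2436 J.

0.24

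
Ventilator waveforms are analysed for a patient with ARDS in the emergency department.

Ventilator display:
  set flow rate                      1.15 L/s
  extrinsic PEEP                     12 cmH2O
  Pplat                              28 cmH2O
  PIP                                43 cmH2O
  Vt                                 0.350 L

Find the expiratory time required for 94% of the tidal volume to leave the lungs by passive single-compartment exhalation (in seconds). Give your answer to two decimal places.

0.80

R = (PIP − Pplat)/V̇ = (43 − 28) / 1.15 = 15.0/1.15 = 13.043 cmH2O·s/L.
C = Vt/(Pplat − PEEP) = 350.0 / (28 − 12) = 350.0/16.0 = 21.875 mL/cmH2O.
τ = R × C = 13.043 × 0.02188 L/cmH2O = 0.2854 s.
t = −τ·ln(1 − 0.94) = −0.2854·ln(0.06) = 0.8029 s.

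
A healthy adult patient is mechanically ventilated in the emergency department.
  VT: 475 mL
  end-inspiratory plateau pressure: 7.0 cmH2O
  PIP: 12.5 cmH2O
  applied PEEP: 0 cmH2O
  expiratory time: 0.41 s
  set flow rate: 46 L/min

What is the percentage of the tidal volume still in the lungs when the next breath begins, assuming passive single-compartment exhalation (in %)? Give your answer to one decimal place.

43.1

Flow: 46 L/min ÷ 60 = 0.7667 L/s.
R = (PIP − Pplat)/V̇ = (12.5 − 7.0) / 0.7667 = 5.5/0.7667 = 7.174 cmH2O·s/L.
C = Vt/(Pplat − PEEP) = 475.0 / (7.0 − 0) = 475.0/7.0 = 67.857 mL/cmH2O.
τ = R × C = 7.174 × 0.06786 L/cmH2O = 0.4868 s.
Fraction remaining at end-expiration = e^(−Te/τ) = e^(−0.41/0.4868) = 0.4307 → 43.07%.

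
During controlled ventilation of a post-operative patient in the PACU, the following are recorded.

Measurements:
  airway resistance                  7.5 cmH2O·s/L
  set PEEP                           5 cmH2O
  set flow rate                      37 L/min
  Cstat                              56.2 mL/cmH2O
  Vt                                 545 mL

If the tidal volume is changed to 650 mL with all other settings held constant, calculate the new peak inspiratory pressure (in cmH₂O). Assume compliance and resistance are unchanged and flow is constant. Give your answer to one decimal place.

21.2

Flow: 37 L/min ÷ 60 = 0.6167 L/s.
PIP = Vt/C + R·V̇ + PEEP (constant-flow equation of motion).
Only the elastic term changes: ΔPIP = ΔVt / C = (650 − 545) / 56.2 = 1.868 cmH2O.
Original PIP = 545/56.2 + 7.5×0.6167 + 5 = 19.323 cmH2O; new PIP = 19.323 + (1.868) = 21.191 cmH2O.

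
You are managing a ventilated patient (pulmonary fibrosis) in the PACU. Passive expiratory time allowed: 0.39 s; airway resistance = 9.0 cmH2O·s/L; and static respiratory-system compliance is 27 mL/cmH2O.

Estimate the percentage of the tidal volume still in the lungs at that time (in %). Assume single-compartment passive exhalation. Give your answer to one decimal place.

τ = R × C = 9.0 × 27 mL/cmH2O = 9.0 × 0.027 L/cmH2O = 0.243 s.
Passive exhalation: V(t)/V₀ = e^(−t/τ) = e^(−0.39/0.243) = 0.2009.
Fraction remaining = 0.2009 → 20.09%.

20.1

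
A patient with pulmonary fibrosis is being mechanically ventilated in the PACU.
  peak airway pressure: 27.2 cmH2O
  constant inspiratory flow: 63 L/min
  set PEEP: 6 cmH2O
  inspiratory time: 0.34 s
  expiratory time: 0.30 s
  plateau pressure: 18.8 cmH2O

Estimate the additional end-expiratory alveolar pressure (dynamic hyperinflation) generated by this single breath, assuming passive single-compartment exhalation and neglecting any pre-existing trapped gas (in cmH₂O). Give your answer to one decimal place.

3.3

Flow: 63 L/min ÷ 60 = 1.05 L/s.
Vt = flow × Ti = 1.05 L/s × 0.34 s × 1000 mL/L = 357.0 mL.
R = (PIP − Pplat)/V̇ = (27.2 − 18.8) / 1.05 = 8.4/1.05 = 8.0 cmH2O·s/L.
C = Vt/(Pplat − PEEP) = 357.0 / (18.8 − 6) = 357.0/12.8 = 27.891 mL/cmH2O.
τ = R × C = 8.0 × 0.02789 L/cmH2O = 0.2231 s.
Fraction remaining = e^(−Te/τ) = e^(−0.30/0.2231) = 0.2606; trapped volume = 357.0 × 0.2606 = 93.034 mL.
Additional alveolar pressure from trapping ≈ V_trapped / C = 93.034 / 27.891 = 3.336 cmH2O.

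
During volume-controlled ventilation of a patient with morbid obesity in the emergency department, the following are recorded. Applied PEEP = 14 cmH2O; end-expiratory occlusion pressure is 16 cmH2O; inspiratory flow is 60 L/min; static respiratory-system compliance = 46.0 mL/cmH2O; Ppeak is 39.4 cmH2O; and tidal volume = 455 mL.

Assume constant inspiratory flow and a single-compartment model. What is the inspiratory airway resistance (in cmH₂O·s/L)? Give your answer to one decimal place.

Flow: 60 L/min ÷ 60 = 1 L/s.
Total PEEP = 16 cmH2O (set 14 + intrinsic 2); this is the baseline alveolar pressure.
Equation of motion (constant flow): PIP = Vt/C + R·V̇ + PEEP.
R·V̇ = PIP − Vt/C − PEEP = 39.4 − 455/46.0 − 16 = 39.4 − 9.891 − 16 = 13.509 cmH2O.
R = 13.509 / 1 = 13.509 cmH2O·s/L.

13.5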